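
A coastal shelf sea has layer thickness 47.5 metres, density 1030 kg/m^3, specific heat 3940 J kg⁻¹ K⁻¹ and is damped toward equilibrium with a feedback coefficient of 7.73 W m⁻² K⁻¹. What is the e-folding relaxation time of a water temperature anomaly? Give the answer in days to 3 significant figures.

289 days

Areal heat capacity C = ρ c_p D = 1030 × 3940 × 47.5 = 1.93×10^8 J/(m²·K).
Relaxation time τ = C / λ = 1.93×10^8 / 7.73 = 2.49×10^7 s.
In days: 2.49×10^7 s / (86400 s/day) = 289 days.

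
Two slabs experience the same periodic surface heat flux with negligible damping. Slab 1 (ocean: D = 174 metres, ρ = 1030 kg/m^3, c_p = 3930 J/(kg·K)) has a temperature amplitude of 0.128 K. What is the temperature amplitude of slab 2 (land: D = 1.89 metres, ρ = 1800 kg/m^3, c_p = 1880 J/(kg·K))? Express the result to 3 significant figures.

C_ocean = 7.04×10^8 J/(m²·K); C_land = 6.40×10^6 J/(m²·K).
A ∝ 1/C ⇒ A_land = A_ocean × C_ocean/C_land = 0.128 × 110 = 14.1 K.

14.1 K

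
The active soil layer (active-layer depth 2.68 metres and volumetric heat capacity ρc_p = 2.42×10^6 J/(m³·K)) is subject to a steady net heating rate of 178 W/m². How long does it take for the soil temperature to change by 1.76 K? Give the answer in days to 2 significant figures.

Areal heat capacity C = ρc_p × D = 2.42×10^6 × 2.68 = 6.49×10^6 J/(m²·K).
Time required: Δt = C ΔT / F = 6.49×10^6 × 1.76 / 178 = 64100 s.
In days: 64100 s / (86400 s/day) = 0.742 days.

0.74 days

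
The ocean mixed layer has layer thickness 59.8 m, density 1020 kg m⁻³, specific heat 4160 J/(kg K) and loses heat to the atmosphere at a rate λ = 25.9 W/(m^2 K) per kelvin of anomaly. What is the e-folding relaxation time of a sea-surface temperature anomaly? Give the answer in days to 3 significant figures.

113 days

Areal heat capacity C = ρ c_p D = 1020 × 4160 × 59.8 = 2.54×10^8 J/(m^2 K).
Relaxation time τ = C / λ = 2.54×10^8 / 25.9 = 9.80×10^6 s.
In days: 9.80×10^6 s / (86400 s/day) = 113 days.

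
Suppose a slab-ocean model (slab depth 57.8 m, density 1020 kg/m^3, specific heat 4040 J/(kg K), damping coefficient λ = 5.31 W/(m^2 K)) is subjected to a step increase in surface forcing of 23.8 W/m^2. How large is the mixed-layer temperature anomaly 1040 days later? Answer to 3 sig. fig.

Areal heat capacity C = ρ c_p D = 1020 × 4040 × 57.8 = 2.38×10^8 J/(m²·K).
τ = C / λ = 2.38×10^8 / 5.31 = 4.49×10^7 s.
Equilibrium anomaly ΔT_eq = F / λ = 23.8 / 5.31 = 4.48 K.
t = 1040 days = 8.99×10^7 s, so t/τ = 2.00.
ΔT(t) = ΔT_eq (1 − e^(−t/τ)) = 4.48 × (1 − e^−2.00) = 3.88 K.

3.88 K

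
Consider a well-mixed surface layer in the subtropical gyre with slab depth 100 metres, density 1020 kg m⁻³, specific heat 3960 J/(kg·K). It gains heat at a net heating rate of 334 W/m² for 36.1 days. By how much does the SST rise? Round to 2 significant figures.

Areal heat capacity C = ρ c_p D = 1020 × 3960 × 100 = 4.04×10^8 J/(m²·K).
Net heat input Q = F Δt = 334 × (36.1 days × 86400 s/day) = 1.04×10^9 J/m².
ΔT = Q / C = 1.04×10^9 / 4.04×10^8 = 2.58 K.

2.6 K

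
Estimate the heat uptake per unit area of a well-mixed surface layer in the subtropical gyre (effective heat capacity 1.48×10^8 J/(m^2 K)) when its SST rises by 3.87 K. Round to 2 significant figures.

Areal heat capacity C = 1.48×10^8 J/(m^2 K) (given).
ΔQ = C ΔT = 1.48×10^8 × 3.87 = 5.73×10^8 J/m².

5.7×10^8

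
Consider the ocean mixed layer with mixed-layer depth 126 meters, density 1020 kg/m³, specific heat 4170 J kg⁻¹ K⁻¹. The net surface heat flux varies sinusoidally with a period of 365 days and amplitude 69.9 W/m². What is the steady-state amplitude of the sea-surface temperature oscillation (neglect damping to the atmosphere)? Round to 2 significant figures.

0.65 K

Areal heat capacity C = ρ c_p D = 1020 × 4170 × 126 = 5.36×10^8 J/(m^2 K).
Angular frequency ω = 2π / T = 2π / 3.15×10^7 s = 1.99×10^-7 s⁻¹.
Cω = 5.36×10^8 × 1.99×10^-7 = 107 W/(m²·K).
Amplitude A = F₀ / (Cω) = 69.9 / 107 = 0.655 K.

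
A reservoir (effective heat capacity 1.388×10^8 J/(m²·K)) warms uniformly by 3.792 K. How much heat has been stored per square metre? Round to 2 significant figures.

5.3×10^8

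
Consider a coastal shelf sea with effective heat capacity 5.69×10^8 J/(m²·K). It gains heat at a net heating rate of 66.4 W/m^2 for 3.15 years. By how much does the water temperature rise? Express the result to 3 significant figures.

11.6 K

Areal heat capacity C = 5.69×10^8 J/(m²·K) (given).
Net heat input Q = F Δt = 66.4 × (3.15 years × 3.156×10^7 s/year) = 6.60×10^9 J/m².
ΔT = Q / C = 6.60×10^9 / 5.69×10^8 = 11.6 K.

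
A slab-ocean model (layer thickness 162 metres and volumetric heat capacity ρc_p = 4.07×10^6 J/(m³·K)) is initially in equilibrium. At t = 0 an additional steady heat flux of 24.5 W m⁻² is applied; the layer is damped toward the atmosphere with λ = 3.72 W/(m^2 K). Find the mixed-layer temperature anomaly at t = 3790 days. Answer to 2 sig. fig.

5.5 K

Areal heat capacity C = ρc_p × D = 4.07×10^6 × 162 = 6.59×10^8 J/(m²·K).
τ = C / λ = 6.59×10^8 / 3.72 = 1.77×10^8 s.
Equilibrium anomaly ΔT_eq = F / λ = 24.5 / 3.72 = 6.59 K.
t = 3790 days = 3.27×10^8 s, so t/τ = 1.85.
ΔT(t) = ΔT_eq (1 − e^(−t/τ)) = 6.59 × (1 − e^−1.85) = 5.55 K.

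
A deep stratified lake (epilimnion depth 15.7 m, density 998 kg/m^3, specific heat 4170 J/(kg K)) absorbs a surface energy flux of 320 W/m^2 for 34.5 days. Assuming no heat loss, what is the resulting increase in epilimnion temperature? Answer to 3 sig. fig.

Areal heat capacity C = ρ c_p D = 998 × 4170 × 15.7 = 6.53×10^7 J/(m²·K).
Net heat input Q = F Δt = 320 × (34.5 days × 86400 s/day) = 9.54×10^8 J/m².
ΔT = Q / C = 9.54×10^8 / 6.53×10^7 = 14.6 K.

14.6 K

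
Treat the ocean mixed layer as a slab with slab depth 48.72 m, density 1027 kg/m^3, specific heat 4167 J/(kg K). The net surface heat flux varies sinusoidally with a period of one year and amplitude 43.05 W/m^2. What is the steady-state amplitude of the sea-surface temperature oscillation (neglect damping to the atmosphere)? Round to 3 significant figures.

1.04 K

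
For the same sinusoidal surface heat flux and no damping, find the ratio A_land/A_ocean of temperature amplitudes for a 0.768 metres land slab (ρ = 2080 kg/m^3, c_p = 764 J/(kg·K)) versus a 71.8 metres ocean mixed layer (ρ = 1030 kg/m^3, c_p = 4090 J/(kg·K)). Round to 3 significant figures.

248

C_ocean = 1030 × 4090 × 71.8 = 3.02×10^8 J/(m²·K).
C_land = 2080 × 764 × 0.768 = 1.22×10^6 J/(m²·K).
Undamped amplitude ∝ 1/C, so A_land/A_ocean = C_ocean/C_land = 248.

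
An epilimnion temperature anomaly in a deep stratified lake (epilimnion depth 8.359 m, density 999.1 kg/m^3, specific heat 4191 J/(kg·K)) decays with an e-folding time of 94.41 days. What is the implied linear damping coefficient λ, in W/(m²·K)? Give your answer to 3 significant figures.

4.29

Areal heat capacity C = ρ c_p D = 999.1 × 4191 × 8.359 = 3.50×10^7 J m⁻² K⁻¹.
τ = 94.41 days = 8.16×10^6 s.
λ = C / τ = 3.50×10^7 / 8.16×10^6 = 4.29 W/(m²·K).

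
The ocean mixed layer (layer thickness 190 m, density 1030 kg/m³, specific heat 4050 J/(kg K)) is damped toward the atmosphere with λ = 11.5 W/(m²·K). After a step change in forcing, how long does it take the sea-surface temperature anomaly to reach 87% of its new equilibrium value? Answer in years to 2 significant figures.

Areal heat capacity C = ρ c_p D = 1030 × 4050 × 190 = 7.93×10^8 J/(m²·K).
τ = C / λ = 7.93×10^8 / 11.5 = 6.89×10^7 s.
Fraction reached: 1 − e^(−t/τ) = 0.87 ⇒ t = −τ ln(1 − 0.87) = τ × 2.04.
t = 1.41×10^8 s = 4.46 years.

4.5 years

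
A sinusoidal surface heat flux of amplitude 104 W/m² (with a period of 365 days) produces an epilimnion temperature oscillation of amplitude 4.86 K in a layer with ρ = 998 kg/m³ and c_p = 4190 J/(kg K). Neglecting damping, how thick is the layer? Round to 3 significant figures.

ω = 2π / 3.15×10^7 s = 1.99×10^-7 s⁻¹.
Required C = F₀ / (A ω) = 104 / (4.86 × 1.99×10^-7) = 1.07×10^8 J/(m²·K).
D = C / (ρ c_p) = 1.07×10^8 / (998 × 4190) = 25.7 m.

25.7 m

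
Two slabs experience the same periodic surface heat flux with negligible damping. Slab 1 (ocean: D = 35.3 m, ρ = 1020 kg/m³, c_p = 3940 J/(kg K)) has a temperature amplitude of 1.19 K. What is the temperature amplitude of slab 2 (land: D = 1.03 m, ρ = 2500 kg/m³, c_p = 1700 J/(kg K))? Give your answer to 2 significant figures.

39 K

C_ocean = 1.42×10^8 J/(m²·K); C_land = 4.38×10^6 J/(m²·K).
A ∝ 1/C ⇒ A_land = A_ocean × C_ocean/C_land = 1.19 × 32.4 = 38.6 K.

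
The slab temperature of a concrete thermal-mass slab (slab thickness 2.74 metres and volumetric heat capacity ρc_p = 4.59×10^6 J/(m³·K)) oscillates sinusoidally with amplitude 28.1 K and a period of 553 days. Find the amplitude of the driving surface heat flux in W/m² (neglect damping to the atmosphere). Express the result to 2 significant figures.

46

Areal heat capacity C = ρc_p × D = 4.59×10^6 × 2.74 = 1.26×10^7 J/(m²·K).
ω = 2π / 4.78×10^7 s = 1.32×10^-7 s⁻¹.
Cω = 1.26×10^7 × 1.32×10^-7 = 1.65 W/(m²·K).
F₀ = A × Cω = 28.1 × 1.65 = 46.5 W/m².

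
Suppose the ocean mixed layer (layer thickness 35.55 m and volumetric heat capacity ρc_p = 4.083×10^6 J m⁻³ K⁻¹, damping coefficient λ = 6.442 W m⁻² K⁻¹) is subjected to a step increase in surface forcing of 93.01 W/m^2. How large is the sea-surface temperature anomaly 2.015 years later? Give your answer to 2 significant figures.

14 K

Areal heat capacity C = ρc_p × D = 4.083×10^6 × 35.55 = 1.45×10^8 J m⁻² K⁻¹.
τ = C / λ = 1.45×10^8 / 6.442 = 2.25×10^7 s.
Equilibrium anomaly ΔT_eq = F / λ = 93.01 / 6.442 = 14.4 K.
t = 2.015 years = 6.36×10^7 s, so t/τ = 2.82.
ΔT(t) = ΔT_eq (1 − e^(−t/τ)) = 14.4 × (1 − e^−2.82) = 13.6 K.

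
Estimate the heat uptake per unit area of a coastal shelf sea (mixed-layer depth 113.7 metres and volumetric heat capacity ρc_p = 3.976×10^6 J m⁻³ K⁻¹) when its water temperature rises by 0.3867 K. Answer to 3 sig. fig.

1.75×10^8

Areal heat capacity C = ρc_p × D = 3.976×10^6 × 113.7 = 4.52×10^8 J/(m²·K).
ΔQ = C ΔT = 4.52×10^8 × 0.3867 = 1.75×10^8 J/m².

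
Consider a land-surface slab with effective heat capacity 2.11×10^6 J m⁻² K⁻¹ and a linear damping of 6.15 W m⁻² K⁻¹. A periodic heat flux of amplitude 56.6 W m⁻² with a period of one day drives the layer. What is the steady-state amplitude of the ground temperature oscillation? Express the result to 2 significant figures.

0.37 K

Areal heat capacity C = 2.11×10^6 J m⁻² K⁻¹ (given).
Angular frequency ω = 2π / T = 2π / 86400 s = 7.27×10^-5 s⁻¹.
√((Cω)² + λ²) = √((153)² + 6.15²) = 154 W/(m²·K).
Amplitude A = F₀ / √((Cω)²+λ²) = 56.6 / 154 = 0.369 K.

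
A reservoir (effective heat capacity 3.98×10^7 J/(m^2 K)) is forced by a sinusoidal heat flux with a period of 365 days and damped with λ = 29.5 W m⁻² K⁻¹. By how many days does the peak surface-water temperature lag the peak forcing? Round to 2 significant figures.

Areal heat capacity C = 3.98×10^7 J/(m^2 K) (given).
ω = 2π / 3.15×10^7 s = 1.99×10^-7 s⁻¹.
Phase lag φ = arctan(Cω/λ) = arctan(7.93/29.5) = 0.263 rad.
Time lag = φ / ω = 0.263 / 1.99×10^-7 = 1.32×10^6 s = 15.3 days.

15 days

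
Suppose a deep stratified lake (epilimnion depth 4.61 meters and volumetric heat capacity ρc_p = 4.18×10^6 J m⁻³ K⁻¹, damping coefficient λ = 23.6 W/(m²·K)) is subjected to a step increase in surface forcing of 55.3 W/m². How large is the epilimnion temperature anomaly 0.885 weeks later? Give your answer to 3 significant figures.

1.13 K

Areal heat capacity C = ρc_p × D = 4.18×10^6 × 4.61 = 1.93×10^7 J/(m²·K).
τ = C / λ = 1.93×10^7 / 23.6 = 8.17×10^5 s.
Equilibrium anomaly ΔT_eq = F / λ = 55.3 / 23.6 = 2.34 K.
t = 0.885 weeks = 5.35×10^5 s, so t/τ = 0.656.
ΔT(t) = ΔT_eq (1 − e^(−t/τ)) = 2.34 × (1 − e^−0.656) = 1.13 K.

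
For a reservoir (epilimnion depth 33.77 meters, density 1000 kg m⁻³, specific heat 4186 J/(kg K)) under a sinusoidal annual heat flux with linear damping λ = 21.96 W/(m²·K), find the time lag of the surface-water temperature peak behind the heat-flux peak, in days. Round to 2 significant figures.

53 days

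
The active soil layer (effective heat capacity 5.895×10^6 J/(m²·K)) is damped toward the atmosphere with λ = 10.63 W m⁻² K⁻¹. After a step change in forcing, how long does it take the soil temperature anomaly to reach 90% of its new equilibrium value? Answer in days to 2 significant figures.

15 days

Areal heat capacity C = 5.895×10^6 J/(m²·K) (given).
τ = C / λ = 5.90×10^6 / 10.63 = 5.55×10^5 s.
Fraction reached: 1 − e^(−t/τ) = 0.90 ⇒ t = −τ ln(1 − 0.90) = τ × 2.30.
t = 1.28×10^6 s = 14.8 days.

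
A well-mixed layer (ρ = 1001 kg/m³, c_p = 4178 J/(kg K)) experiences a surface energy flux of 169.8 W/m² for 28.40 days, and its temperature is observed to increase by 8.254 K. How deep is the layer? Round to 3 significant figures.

12.1 m

Heat input Q = F Δt = 169.8 × 2.45×10^6 s = 4.17×10^8 J/m².
Required areal heat capacity C = Q / ΔT = 5.05×10^7 J/(m²·K).
Depth D = C / (ρ c_p) = 5.05×10^7 / (1001 × 4178) = 12.1 m.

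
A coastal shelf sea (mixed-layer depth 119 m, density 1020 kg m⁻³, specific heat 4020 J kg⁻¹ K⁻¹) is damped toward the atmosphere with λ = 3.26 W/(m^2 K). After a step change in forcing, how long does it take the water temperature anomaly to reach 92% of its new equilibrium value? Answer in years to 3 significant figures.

12.0 years

Areal heat capacity C = ρ c_p D = 1020 × 4020 × 119 = 4.88×10^8 J/(m²·K).
τ = C / λ = 4.88×10^8 / 3.26 = 1.50×10^8 s.
Fraction reached: 1 − e^(−t/τ) = 0.92 ⇒ t = −τ ln(1 − 0.92) = τ × 2.53.
t = 3.78×10^8 s = 12.0 years.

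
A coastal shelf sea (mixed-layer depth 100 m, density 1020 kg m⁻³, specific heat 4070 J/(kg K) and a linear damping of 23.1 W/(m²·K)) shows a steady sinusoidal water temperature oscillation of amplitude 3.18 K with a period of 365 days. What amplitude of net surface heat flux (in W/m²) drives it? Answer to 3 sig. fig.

273

Areal heat capacity C = ρ c_p D = 1020 × 4070 × 100 = 4.15×10^8 J m⁻² K⁻¹.
ω = 2π / 3.15×10^7 s = 1.99×10^-7 s⁻¹.
√((Cω)² + λ²) = √((82.7)² + 23.1²) = 85.9 W/(m²·K).
F₀ = A × √((Cω)²+λ²) = 3.18 × 85.9 = 273 W/m².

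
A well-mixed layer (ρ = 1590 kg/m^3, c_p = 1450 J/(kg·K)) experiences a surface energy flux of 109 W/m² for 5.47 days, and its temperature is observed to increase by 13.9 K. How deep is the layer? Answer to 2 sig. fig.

Heat input Q = F Δt = 109 × 4.73×10^5 s = 5.15×10^7 J/m².
Required areal heat capacity C = Q / ΔT = 3.71×10^6 J/(m²·K).
Depth D = C / (ρ c_p) = 3.71×10^6 / (1590 × 1450) = 1.61 m.

1.6 m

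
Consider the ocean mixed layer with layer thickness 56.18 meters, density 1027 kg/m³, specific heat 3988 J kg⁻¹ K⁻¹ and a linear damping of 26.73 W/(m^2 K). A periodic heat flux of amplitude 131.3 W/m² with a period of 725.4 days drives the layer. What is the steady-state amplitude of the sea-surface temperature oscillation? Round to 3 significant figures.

Areal heat capacity C = ρ c_p D = 1027 × 3988 × 56.18 = 2.30×10^8 J/(m^2 K).
Angular frequency ω = 2π / T = 2π / 6.27×10^7 s = 1.00×10^-7 s⁻¹.
√((Cω)² + λ²) = √((23.1)² + 26.73²) = 35.3 W/(m²·K).
Amplitude A = F₀ / √((Cω)²+λ²) = 131.3 / 35.3 = 3.72 K.

3.72 K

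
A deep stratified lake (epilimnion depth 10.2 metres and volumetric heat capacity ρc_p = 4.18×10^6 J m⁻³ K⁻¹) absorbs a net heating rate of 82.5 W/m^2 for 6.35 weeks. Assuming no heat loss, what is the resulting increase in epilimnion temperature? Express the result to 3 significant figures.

7.43 K

Areal heat capacity C = ρc_p × D = 4.18×10^6 × 10.2 = 4.26×10^7 J/(m^2 K).
Net heat input Q = F Δt = 82.5 × (6.35 weeks × 6.048×10^5 s/week) = 3.17×10^8 J/m².
ΔT = Q / C = 3.17×10^8 / 4.26×10^7 = 7.43 K.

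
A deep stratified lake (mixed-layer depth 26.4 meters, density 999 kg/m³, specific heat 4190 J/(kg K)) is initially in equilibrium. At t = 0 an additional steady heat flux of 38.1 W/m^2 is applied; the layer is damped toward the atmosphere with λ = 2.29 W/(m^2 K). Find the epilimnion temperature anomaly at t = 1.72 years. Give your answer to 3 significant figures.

11.2 K

Areal heat capacity C = ρ c_p D = 999 × 4190 × 26.4 = 1.11×10^8 J/(m²·K).
τ = C / λ = 1.11×10^8 / 2.29 = 4.83×10^7 s.
Equilibrium anomaly ΔT_eq = F / λ = 38.1 / 2.29 = 16.6 K.
t = 1.72 years = 5.43×10^7 s, so t/τ = 1.12.
ΔT(t) = ΔT_eq (1 − e^(−t/τ)) = 16.6 × (1 − e^−1.12) = 11.2 K.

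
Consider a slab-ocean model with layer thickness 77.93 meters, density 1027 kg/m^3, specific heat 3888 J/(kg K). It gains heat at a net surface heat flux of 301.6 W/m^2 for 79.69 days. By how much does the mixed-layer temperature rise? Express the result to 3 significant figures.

6.67 K

Areal heat capacity C = ρ c_p D = 1027 × 3888 × 77.93 = 3.11×10^8 J/(m^2 K).
Net heat input Q = F Δt = 301.6 × (79.69 days × 86400 s/day) = 2.08×10^9 J/m².
ΔT = Q / C = 2.08×10^9 / 3.11×10^8 = 6.67 K.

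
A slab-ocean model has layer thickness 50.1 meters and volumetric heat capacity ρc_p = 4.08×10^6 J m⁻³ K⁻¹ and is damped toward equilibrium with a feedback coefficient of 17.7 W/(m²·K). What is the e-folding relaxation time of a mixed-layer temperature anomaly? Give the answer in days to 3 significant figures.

Areal heat capacity C = ρc_p × D = 4.08×10^6 × 50.1 = 2.04×10^8 J m⁻² K⁻¹.
Relaxation time τ = C / λ = 2.04×10^8 / 17.7 = 1.15×10^7 s.
In days: 1.15×10^7 s / (86400 s/day) = 134 days.

134 days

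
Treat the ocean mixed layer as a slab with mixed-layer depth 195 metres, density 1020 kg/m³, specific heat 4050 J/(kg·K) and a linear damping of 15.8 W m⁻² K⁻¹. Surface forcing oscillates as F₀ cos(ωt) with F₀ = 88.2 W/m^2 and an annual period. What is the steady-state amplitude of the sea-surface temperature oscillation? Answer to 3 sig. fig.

Areal heat capacity C = ρ c_p D = 1020 × 4050 × 195 = 8.06×10^8 J/(m^2 K).
Angular frequency ω = 2π / T = 2π / 3.15×10^7 s = 1.99×10^-7 s⁻¹.
√((Cω)² + λ²) = √((160)² + 15.8²) = 161 W/(m²·K).
Amplitude A = F₀ / √((Cω)²+λ²) = 88.2 / 161 = 0.547 K.

0.547 K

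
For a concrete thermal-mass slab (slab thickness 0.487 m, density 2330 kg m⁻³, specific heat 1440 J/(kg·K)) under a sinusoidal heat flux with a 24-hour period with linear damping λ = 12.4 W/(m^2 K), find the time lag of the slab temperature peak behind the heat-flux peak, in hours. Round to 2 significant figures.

Areal heat capacity C = ρ c_p D = 2330 × 1440 × 0.487 = 1.63×10^6 J m⁻² K⁻¹.
ω = 2π / 86400 s = 7.27×10^-5 s⁻¹.
Phase lag φ = arctan(Cω/λ) = arctan(119/12.4) = 1.47 rad.
Time lag = φ / ω = 1.47 / 7.27×10^-5 = 20200 s = 5.60 hours.

5.6 hours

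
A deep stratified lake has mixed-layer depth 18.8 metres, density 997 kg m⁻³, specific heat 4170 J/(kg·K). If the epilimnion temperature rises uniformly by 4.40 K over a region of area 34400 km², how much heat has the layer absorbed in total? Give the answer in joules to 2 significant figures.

1.2×10^19 J

Areal heat capacity C = ρ c_p D = 997 × 4170 × 18.8 = 7.82×10^7 J m⁻² K⁻¹.
Heat per unit area: q = C ΔT = 7.82×10^7 × 4.40 = 3.44×10^8 J/m².
Total heat: Q = q × A = 3.44×10^8 × (34400 × 10⁶ m²) = 1.18×10^19 J.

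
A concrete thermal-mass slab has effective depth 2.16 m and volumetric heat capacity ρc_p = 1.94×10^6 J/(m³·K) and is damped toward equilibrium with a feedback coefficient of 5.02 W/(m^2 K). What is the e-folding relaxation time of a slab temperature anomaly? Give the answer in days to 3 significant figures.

Areal heat capacity C = ρc_p × D = 1.94×10^6 × 2.16 = 4.19×10^6 J m⁻² K⁻¹.
Relaxation time τ = C / λ = 4.19×10^6 / 5.02 = 8.35×10^5 s.
In days: 8.35×10^5 s / (86400 s/day) = 9.66 days.

9.66 days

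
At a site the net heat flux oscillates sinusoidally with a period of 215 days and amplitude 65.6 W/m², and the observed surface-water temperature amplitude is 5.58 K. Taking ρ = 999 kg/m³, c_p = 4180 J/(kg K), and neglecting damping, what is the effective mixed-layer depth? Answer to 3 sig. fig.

8.32 m

ω = 2π / 1.86×10^7 s = 3.38×10^-7 s⁻¹.
Required C = F₀ / (A ω) = 65.6 / (5.58 × 3.38×10^-7) = 3.48×10^7 J/(m²·K).
D = C / (ρ c_p) = 3.48×10^7 / (999 × 4180) = 8.32 m.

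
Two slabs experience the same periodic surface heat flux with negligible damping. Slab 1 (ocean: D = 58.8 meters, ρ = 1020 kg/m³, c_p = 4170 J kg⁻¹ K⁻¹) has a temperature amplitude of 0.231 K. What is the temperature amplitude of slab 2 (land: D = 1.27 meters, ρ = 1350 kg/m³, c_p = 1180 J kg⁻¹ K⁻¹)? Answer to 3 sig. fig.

C_ocean = 2.50×10^8 J/(m²·K); C_land = 2.02×10^6 J/(m²·K).
A ∝ 1/C ⇒ A_land = A_ocean × C_ocean/C_land = 0.231 × 124 = 28.6 K.

28.6 K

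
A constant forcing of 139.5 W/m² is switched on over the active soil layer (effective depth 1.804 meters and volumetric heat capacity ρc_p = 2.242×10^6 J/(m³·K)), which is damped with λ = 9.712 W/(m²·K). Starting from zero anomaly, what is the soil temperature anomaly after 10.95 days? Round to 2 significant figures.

13 K

Areal heat capacity C = ρc_p × D = 2.242×10^6 × 1.804 = 4.04×10^6 J/(m²·K).
τ = C / λ = 4.04×10^6 / 9.712 = 4.16×10^5 s.
Equilibrium anomaly ΔT_eq = F / λ = 139.5 / 9.712 = 14.4 K.
t = 10.95 days = 9.46×10^5 s, so t/τ = 2.27.
ΔT(t) = ΔT_eq (1 − e^(−t/τ)) = 14.4 × (1 − e^−2.27) = 12.9 K.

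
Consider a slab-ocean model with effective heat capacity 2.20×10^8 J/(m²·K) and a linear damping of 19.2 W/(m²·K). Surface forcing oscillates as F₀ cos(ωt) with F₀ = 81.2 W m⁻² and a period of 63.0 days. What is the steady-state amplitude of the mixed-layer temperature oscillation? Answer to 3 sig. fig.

Areal heat capacity C = 2.20×10^8 J/(m²·K) (given).
Angular frequency ω = 2π / T = 2π / 5.44×10^6 s = 1.15×10^-6 s⁻¹.
√((Cω)² + λ²) = √((254)² + 19.2²) = 255 W/(m²·K).
Amplitude A = F₀ / √((Cω)²+λ²) = 81.2 / 255 = 0.319 K.

0.319 K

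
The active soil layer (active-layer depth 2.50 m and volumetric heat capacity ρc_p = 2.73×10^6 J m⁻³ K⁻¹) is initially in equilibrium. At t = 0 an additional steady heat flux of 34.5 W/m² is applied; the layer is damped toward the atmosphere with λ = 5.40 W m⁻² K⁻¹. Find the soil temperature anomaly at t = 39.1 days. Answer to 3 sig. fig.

Areal heat capacity C = ρc_p × D = 2.73×10^6 × 2.50 = 6.82×10^6 J/(m²·K).
τ = C / λ = 6.82×10^6 / 5.40 = 1.26×10^6 s.
Equilibrium anomaly ΔT_eq = F / λ = 34.5 / 5.40 = 6.39 K.
t = 39.1 days = 3.38×10^6 s, so t/τ = 2.67.
ΔT(t) = ΔT_eq (1 − e^(−t/τ)) = 6.39 × (1 − e^−2.67) = 5.95 K.

5.95 K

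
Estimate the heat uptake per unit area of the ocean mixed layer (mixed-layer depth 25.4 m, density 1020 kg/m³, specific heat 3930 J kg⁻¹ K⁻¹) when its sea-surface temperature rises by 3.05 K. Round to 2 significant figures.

Areal heat capacity C = ρ c_p D = 1020 × 3930 × 25.4 = 1.02×10^8 J/(m²·K).
ΔQ = C ΔT = 1.02×10^8 × 3.05 = 3.11×10^8 J/m².

3.1×10^8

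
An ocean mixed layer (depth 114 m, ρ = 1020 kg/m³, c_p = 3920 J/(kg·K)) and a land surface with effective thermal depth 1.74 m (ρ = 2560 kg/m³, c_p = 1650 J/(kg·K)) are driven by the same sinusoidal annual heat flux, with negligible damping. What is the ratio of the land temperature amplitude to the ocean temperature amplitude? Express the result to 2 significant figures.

62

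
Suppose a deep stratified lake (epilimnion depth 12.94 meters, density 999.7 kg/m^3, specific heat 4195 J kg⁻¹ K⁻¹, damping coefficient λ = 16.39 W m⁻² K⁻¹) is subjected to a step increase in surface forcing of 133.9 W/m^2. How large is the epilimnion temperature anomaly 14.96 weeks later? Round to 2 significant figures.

Areal heat capacity C = ρ c_p D = 999.7 × 4195 × 12.94 = 5.43×10^7 J/(m^2 K).
τ = C / λ = 5.43×10^7 / 16.39 = 3.31×10^6 s.
Equilibrium anomaly ΔT_eq = F / λ = 133.9 / 16.39 = 8.17 K.
t = 14.96 weeks = 9.05×10^6 s, so t/τ = 2.73.
ΔT(t) = ΔT_eq (1 − e^(−t/τ)) = 8.17 × (1 − e^−2.73) = 7.64 K.

7.6 K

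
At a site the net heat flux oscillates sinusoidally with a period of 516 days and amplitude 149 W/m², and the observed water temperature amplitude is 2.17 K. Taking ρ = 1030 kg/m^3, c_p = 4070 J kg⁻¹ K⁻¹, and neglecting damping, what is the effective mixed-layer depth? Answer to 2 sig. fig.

120 m

ω = 2π / 4.46×10^7 s = 1.41×10^-7 s⁻¹.
Required C = F₀ / (A ω) = 149 / (2.17 × 1.41×10^-7) = 4.87×10^8 J/(m²·K).
D = C / (ρ c_p) = 4.87×10^8 / (1030 × 4070) = 116 m.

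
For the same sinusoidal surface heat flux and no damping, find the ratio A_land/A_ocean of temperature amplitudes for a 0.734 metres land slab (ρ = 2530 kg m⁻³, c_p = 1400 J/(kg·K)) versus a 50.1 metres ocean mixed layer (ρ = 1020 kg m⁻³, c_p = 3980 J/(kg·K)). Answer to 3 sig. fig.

78.2

C_ocean = 1020 × 3980 × 50.1 = 2.03×10^8 J/(m²·K).
C_land = 2530 × 1400 × 0.734 = 2.60×10^6 J/(m²·K).
Undamped amplitude ∝ 1/C, so A_land/A_ocean = C_ocean/C_land = 78.2.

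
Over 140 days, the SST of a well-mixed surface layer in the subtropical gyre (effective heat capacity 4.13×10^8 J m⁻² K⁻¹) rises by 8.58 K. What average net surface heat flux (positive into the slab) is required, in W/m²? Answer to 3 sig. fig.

293

Areal heat capacity C = 4.13×10^8 J m⁻² K⁻¹ (given).
Required heat per unit area: Q = C ΔT = 4.13×10^8 × 8.58 = 3.54×10^9 J/m².
Flux F = Q / Δt = 3.54×10^9 / 1.21×10^7 s = 293 W/m².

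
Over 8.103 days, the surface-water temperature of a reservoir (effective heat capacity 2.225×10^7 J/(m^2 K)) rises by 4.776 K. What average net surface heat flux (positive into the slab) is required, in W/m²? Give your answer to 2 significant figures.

150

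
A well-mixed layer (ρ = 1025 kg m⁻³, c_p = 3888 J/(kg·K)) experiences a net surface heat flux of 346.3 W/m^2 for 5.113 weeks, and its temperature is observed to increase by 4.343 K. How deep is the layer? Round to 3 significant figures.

Heat input Q = F Δt = 346.3 × 3.09×10^6 s = 1.07×10^9 J/m².
Required areal heat capacity C = Q / ΔT = 2.47×10^8 J/(m²·K).
Depth D = C / (ρ c_p) = 2.47×10^8 / (1025 × 3888) = 61.9 m.

61.9 m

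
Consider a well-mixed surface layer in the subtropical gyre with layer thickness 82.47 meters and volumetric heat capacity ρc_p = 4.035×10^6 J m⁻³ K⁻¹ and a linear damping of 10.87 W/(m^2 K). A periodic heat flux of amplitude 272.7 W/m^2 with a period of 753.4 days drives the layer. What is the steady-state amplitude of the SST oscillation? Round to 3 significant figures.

8.04 K

Areal heat capacity C = ρc_p × D = 4.035×10^6 × 82.47 = 3.33×10^8 J/(m²·K).
Angular frequency ω = 2π / T = 2π / 6.51×10^7 s = 9.65×10^-8 s⁻¹.
√((Cω)² + λ²) = √((32.1)² + 10.87²) = 33.9 W/(m²·K).
Amplitude A = F₀ / √((Cω)²+λ²) = 272.7 / 33.9 = 8.04 K.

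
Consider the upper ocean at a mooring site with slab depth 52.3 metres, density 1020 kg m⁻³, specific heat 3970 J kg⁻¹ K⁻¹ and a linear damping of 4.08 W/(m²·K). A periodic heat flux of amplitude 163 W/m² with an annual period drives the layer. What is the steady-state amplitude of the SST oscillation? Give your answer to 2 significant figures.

Areal heat capacity C = ρ c_p D = 1020 × 3970 × 52.3 = 2.12×10^8 J/(m²·K).
Angular frequency ω = 2π / T = 2π / 3.15×10^7 s = 1.99×10^-7 s⁻¹.
√((Cω)² + λ²) = √((42.2)² + 4.08²) = 42.4 W/(m²·K).
Amplitude A = F₀ / √((Cω)²+λ²) = 163 / 42.4 = 3.85 K.

3.8 K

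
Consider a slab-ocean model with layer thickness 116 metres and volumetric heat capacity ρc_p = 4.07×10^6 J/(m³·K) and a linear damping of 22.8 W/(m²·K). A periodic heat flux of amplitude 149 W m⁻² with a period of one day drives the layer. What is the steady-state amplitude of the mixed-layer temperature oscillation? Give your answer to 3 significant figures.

Areal heat capacity C = ρc_p × D = 4.07×10^6 × 116 = 4.72×10^8 J/(m²·K).
Angular frequency ω = 2π / T = 2π / 86400 s = 7.27×10^-5 s⁻¹.
√((Cω)² + λ²) = √((34300)² + 22.8²) = 34300 W/(m²·K).
Amplitude A = F₀ / √((Cω)²+λ²) = 149 / 34300 = 0.00434 K.

0.00434 K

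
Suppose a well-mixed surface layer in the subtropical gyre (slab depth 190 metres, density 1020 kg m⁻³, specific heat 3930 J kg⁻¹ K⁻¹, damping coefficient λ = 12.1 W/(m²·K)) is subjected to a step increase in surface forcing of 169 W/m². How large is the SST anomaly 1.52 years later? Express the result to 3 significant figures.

7.45 K

Areal heat capacity C = ρ c_p D = 1020 × 3930 × 190 = 7.62×10^8 J/(m²·K).
τ = C / λ = 7.62×10^8 / 12.1 = 6.29×10^7 s.
Equilibrium anomaly ΔT_eq = F / λ = 169 / 12.1 = 14.0 K.
t = 1.52 years = 4.80×10^7 s, so t/τ = 0.762.
ΔT(t) = ΔT_eq (1 − e^(−t/τ)) = 14.0 × (1 − e^−0.762) = 7.45 K.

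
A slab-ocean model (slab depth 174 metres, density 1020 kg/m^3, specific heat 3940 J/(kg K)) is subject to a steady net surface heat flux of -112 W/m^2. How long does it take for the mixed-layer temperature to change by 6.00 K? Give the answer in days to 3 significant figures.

Areal heat capacity C = ρ c_p D = 1020 × 3940 × 174 = 6.99×10^8 J/(m^2 K).
Time required: Δt = C ΔT / F = 6.99×10^8 × -6.00 / -112 = 3.75×10^7 s.
In days: 3.75×10^7 s / (86400 s/day) = 434 days.

434 days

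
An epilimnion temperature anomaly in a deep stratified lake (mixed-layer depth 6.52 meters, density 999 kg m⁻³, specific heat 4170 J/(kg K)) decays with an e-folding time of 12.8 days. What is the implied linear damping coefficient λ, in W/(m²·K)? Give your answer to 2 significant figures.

25

Areal heat capacity C = ρ c_p D = 999 × 4170 × 6.52 = 2.72×10^7 J/(m²·K).
τ = 12.8 days = 1.11×10^6 s.
λ = C / τ = 2.72×10^7 / 1.11×10^6 = 24.6 W/(m²·K).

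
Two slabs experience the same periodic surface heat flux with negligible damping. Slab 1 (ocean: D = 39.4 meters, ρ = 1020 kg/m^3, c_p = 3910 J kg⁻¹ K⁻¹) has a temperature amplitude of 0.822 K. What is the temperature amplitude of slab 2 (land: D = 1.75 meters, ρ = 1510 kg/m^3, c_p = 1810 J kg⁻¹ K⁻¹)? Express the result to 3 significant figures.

27.0 K

C_ocean = 1.57×10^8 J/(m²·K); C_land = 4.78×10^6 J/(m²·K).
A ∝ 1/C ⇒ A_land = A_ocean × C_ocean/C_land = 0.822 × 32.9 = 27.0 K.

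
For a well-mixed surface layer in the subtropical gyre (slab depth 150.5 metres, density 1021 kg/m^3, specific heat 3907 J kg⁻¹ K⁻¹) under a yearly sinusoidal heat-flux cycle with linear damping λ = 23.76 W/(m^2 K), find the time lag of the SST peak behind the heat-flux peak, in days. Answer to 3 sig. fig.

79.9 days

Areal heat capacity C = ρ c_p D = 1021 × 3907 × 150.5 = 6.00×10^8 J m⁻² K⁻¹.
ω = 2π / 3.15×10^7 s = 1.99×10^-7 s⁻¹.
Phase lag φ = arctan(Cω/λ) = arctan(120/23.76) = 1.37 rad.
Time lag = φ / ω = 1.37 / 1.99×10^-7 = 6.90×10^6 s = 79.9 days.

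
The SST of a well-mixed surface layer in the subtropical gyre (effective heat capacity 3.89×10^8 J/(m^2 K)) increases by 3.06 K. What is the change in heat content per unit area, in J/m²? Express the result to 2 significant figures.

Areal heat capacity C = 3.89×10^8 J/(m^2 K) (given).
ΔQ = C ΔT = 3.89×10^8 × 3.06 = 1.19×10^9 J/m².

1.2×10^9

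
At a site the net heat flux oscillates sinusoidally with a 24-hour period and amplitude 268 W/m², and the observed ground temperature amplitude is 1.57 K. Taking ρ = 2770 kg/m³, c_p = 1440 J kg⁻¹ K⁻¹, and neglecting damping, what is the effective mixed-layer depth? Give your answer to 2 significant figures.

ω = 2π / 86400 s = 7.27×10^-5 s⁻¹.
Required C = F₀ / (A ω) = 268 / (1.57 × 7.27×10^-5) = 2.35×10^6 J/(m²·K).
D = C / (ρ c_p) = 2.35×10^6 / (2770 × 1440) = 0.588 m.

0.59 m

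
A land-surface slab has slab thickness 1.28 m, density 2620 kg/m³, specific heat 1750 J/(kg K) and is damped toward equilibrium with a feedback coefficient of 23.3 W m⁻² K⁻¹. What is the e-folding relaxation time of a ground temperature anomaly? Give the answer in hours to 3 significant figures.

Areal heat capacity C = ρ c_p D = 2620 × 1750 × 1.28 = 5.87×10^6 J/(m²·K).
Relaxation time τ = C / λ = 5.87×10^6 / 23.3 = 2.52×10^5 s.
In hours: 2.52×10^5 s / (3600 s/hour) = 70.0 hours.

70.0 hours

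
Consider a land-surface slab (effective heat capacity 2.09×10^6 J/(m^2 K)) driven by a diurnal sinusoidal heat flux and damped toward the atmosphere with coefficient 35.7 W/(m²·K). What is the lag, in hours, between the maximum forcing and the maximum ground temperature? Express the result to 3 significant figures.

5.12 hours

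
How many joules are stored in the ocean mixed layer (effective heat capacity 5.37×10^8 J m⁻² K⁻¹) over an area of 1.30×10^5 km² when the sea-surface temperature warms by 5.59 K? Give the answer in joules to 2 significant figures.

3.9×10^20 J

Areal heat capacity C = 5.37×10^8 J m⁻² K⁻¹ (given).
Heat per unit area: q = C ΔT = 5.37×10^8 × 5.59 = 3.00×10^9 J/m².
Total heat: Q = q × A = 3.00×10^9 × (1.30×10^5 × 10⁶ m²) = 3.90×10^20 J.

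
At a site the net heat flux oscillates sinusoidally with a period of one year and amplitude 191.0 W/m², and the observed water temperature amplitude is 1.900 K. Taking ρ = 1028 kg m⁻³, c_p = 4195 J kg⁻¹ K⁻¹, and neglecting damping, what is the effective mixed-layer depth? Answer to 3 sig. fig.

117 m

ω = 2π / 3.15×10^7 s = 1.99×10^-7 s⁻¹.
Required C = F₀ / (A ω) = 191.0 / (1.900 × 1.99×10^-7) = 5.05×10^8 J/(m²·K).
D = C / (ρ c_p) = 5.05×10^8 / (1028 × 4195) = 117 m.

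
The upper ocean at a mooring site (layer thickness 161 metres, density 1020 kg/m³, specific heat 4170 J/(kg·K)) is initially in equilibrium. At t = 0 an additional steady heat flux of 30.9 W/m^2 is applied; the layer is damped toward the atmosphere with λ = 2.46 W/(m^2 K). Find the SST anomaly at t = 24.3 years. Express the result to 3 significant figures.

11.8 K

Areal heat capacity C = ρ c_p D = 1020 × 4170 × 161 = 6.85×10^8 J m⁻² K⁻¹.
τ = C / λ = 6.85×10^8 / 2.46 = 2.78×10^8 s.
Equilibrium anomaly ΔT_eq = F / λ = 30.9 / 2.46 = 12.6 K.
t = 24.3 years = 7.67×10^8 s, so t/τ = 2.75.
ΔT(t) = ΔT_eq (1 − e^(−t/τ)) = 12.6 × (1 − e^−2.75) = 11.8 K.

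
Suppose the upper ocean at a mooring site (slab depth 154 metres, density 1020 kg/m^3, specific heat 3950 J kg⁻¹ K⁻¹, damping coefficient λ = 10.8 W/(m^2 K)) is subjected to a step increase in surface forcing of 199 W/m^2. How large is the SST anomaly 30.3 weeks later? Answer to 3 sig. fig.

5.03 K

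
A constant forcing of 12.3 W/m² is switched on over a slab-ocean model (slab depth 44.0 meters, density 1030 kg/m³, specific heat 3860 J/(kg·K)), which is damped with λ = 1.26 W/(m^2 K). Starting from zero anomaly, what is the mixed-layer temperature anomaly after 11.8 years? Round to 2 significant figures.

9.1 K

Areal heat capacity C = ρ c_p D = 1030 × 3860 × 44.0 = 1.75×10^8 J/(m^2 K).
τ = C / λ = 1.75×10^8 / 1.26 = 1.39×10^8 s.
Equilibrium anomaly ΔT_eq = F / λ = 12.3 / 1.26 = 9.76 K.
t = 11.8 years = 3.72×10^8 s, so t/τ = 2.68.
ΔT(t) = ΔT_eq (1 − e^(−t/τ)) = 9.76 × (1 − e^−2.68) = 9.09 K.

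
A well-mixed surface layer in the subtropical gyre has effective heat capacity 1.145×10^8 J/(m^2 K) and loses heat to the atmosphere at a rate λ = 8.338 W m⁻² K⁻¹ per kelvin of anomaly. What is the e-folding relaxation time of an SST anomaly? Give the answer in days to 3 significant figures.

Areal heat capacity C = 1.145×10^8 J/(m^2 K) (given).
Relaxation time τ = C / λ = 1.14×10^8 / 8.338 = 1.37×10^7 s.
In days: 1.37×10^7 s / (86400 s/day) = 159 days.

159 days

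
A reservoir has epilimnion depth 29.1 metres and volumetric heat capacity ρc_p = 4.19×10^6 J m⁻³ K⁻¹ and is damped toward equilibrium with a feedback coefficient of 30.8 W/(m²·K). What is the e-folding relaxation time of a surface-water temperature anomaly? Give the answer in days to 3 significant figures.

45.8 days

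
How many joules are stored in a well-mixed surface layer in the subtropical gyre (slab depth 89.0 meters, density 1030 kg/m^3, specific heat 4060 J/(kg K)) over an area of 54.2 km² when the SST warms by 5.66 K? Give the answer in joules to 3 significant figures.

1.14×10^17 J

Areal heat capacity C = ρ c_p D = 1030 × 4060 × 89.0 = 3.72×10^8 J/(m²·K).
Heat per unit area: q = C ΔT = 3.72×10^8 × 5.66 = 2.11×10^9 J/m².
Total heat: Q = q × A = 2.11×10^9 × (54.2 × 10⁶ m²) = 1.14×10^17 J.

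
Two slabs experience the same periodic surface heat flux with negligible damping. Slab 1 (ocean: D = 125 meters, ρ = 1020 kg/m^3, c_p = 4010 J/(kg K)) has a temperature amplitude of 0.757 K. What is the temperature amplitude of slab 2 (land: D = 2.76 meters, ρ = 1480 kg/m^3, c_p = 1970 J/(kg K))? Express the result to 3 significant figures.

48.1 K

C_ocean = 5.11×10^8 J/(m²·K); C_land = 8.05×10^6 J/(m²·K).
A ∝ 1/C ⇒ A_land = A_ocean × C_ocean/C_land = 0.757 × 63.5 = 48.1 K.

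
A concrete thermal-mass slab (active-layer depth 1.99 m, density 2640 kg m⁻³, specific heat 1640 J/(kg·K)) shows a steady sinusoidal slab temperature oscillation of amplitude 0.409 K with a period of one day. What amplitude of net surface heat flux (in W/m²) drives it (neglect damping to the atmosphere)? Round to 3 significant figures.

Areal heat capacity C = ρ c_p D = 2640 × 1640 × 1.99 = 8.62×10^6 J m⁻² K⁻¹.
ω = 2π / 86400 s = 7.27×10^-5 s⁻¹.
Cω = 8.62×10^6 × 7.27×10^-5 = 627 W/(m²·K).
F₀ = A × Cω = 0.409 × 627 = 256 W/m².

256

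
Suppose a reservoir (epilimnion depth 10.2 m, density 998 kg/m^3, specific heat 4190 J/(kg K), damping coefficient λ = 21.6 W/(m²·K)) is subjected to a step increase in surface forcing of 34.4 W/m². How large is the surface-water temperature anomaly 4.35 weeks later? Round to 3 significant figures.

Areal heat capacity C = ρ c_p D = 998 × 4190 × 10.2 = 4.27×10^7 J m⁻² K⁻¹.
τ = C / λ = 4.27×10^7 / 21.6 = 1.97×10^6 s.
Equilibrium anomaly ΔT_eq = F / λ = 34.4 / 21.6 = 1.59 K.
t = 4.35 weeks = 2.63×10^6 s, so t/τ = 1.33.
ΔT(t) = ΔT_eq (1 − e^(−t/τ)) = 1.59 × (1 − e^−1.33) = 1.17 K.

1.17 K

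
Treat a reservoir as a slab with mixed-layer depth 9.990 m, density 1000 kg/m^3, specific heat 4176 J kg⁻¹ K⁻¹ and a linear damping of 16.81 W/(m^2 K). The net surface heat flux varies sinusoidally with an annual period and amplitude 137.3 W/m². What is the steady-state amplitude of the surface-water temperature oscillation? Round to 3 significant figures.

Areal heat capacity C = ρ c_p D = 1000 × 4176 × 9.990 = 4.17×10^7 J m⁻² K⁻¹.
Angular frequency ω = 2π / T = 2π / 3.15×10^7 s = 1.99×10^-7 s⁻¹.
√((Cω)² + λ²) = √((8.31)² + 16.81²) = 18.8 W/(m²·K).
Amplitude A = F₀ / √((Cω)²+λ²) = 137.3 / 18.8 = 7.32 K.

7.32 K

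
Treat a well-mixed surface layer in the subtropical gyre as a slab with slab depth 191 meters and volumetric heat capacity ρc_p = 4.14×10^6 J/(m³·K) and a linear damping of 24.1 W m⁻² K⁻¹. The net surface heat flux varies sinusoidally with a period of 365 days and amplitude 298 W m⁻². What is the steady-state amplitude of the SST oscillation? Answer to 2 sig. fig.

Areal heat capacity C = ρc_p × D = 4.14×10^6 × 191 = 7.91×10^8 J/(m^2 K).
Angular frequency ω = 2π / T = 2π / 3.15×10^7 s = 1.99×10^-7 s⁻¹.
√((Cω)² + λ²) = √((158)² + 24.1²) = 159 W/(m²·K).
Amplitude A = F₀ / √((Cω)²+λ²) = 298 / 159 = 1.87 K.

1.9 K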